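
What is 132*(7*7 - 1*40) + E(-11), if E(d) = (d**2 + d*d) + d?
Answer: 1419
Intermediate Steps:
E(d) = d + 2*d**2 (E(d) = (d**2 + d**2) + d = 2*d**2 + d = d + 2*d**2)
132*(7*7 - 1*40) + E(-11) = 132*(7*7 - 1*40) - 11*(1 + 2*(-11)) = 132*(49 - 40) - 11*(1 - 22) = 132*9 - 11*(-21) = 1188 + 231 = 1419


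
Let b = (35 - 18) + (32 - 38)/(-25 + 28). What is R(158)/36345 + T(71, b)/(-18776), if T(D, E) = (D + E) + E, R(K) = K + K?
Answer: 2262371/682413720 ≈ 0.0033152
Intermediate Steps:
b = 15 (b = 17 - 6/3 = 17 - 6*⅓ = 17 - 2 = 15)
R(K) = 2*K
T(D, E) = D + 2*E
R(158)/36345 + T(71, b)/(-18776) = (2*158)/36345 + (71 + 2*15)/(-18776) = 316*(1/36345) + (71 + 30)*(-1/18776) = 316/36345 + 101*(-1/18776) = 316/36345 - 101/18776 = 2262371/682413720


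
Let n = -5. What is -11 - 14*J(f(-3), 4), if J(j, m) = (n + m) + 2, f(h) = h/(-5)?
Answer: -25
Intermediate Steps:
f(h) = -h/5 (f(h) = h*(-⅕) = -h/5)
J(j, m) = -3 + m (J(j, m) = (-5 + m) + 2 = -3 + m)
-11 - 14*J(f(-3), 4) = -11 - 14*(-3 + 4) = -11 - 14*1 = -11 - 14 = -25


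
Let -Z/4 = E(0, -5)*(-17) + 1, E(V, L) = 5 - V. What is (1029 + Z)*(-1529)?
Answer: -2087085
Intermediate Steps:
Z = 336 (Z = -4*((5 - 1*0)*(-17) + 1) = -4*((5 + 0)*(-17) + 1) = -4*(5*(-17) + 1) = -4*(-85 + 1) = -4*(-84) = 336)
(1029 + Z)*(-1529) = (1029 + 336)*(-1529) = 1365*(-1529) = -2087085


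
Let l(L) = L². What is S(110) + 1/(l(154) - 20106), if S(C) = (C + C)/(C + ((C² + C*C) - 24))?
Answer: 409243/43836230 ≈ 0.0093357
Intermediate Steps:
S(C) = 2*C/(-24 + C + 2*C²) (S(C) = (2*C)/(C + ((C² + C²) - 24)) = (2*C)/(C + (2*C² - 24)) = (2*C)/(C + (-24 + 2*C²)) = (2*C)/(-24 + C + 2*C²) = 2*C/(-24 + C + 2*C²))
S(110) + 1/(l(154) - 20106) = 2*110/(-24 + 110 + 2*110²) + 1/(154² - 20106) = 2*110/(-24 + 110 + 2*12100) + 1/(23716 - 20106) = 2*110/(-24 + 110 + 24200) + 1/3610 = 2*110/24286 + 1/3610 = 2*110*(1/24286) + 1/3610 = 110/12143 + 1/3610 = 409243/43836230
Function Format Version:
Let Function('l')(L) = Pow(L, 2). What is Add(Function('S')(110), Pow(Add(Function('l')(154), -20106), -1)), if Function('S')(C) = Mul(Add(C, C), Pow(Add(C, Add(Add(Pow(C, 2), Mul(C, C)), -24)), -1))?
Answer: Rational(409243, 43836230) ≈ 0.0093357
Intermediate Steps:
Function('S')(C) = Mul(2, C, Pow(Add(-24, C, Mul(2, Pow(C, 2))), -1)) (Function('S')(C) = Mul(Mul(2, C), Pow(Add(C, Add(Add(Pow(C, 2), Pow(C, 2)), -24)), -1)) = Mul(Mul(2, C), Pow(Add(C, Add(Mul(2, Pow(C, 2)), -24)), -1)) = Mul(Mul(2, C), Pow(Add(C, Add(-24, Mul(2, Pow(C, 2)))), -1)) = Mul(Mul(2, C), Pow(Add(-24, C, Mul(2, Pow(C, 2))), -1)) = Mul(2, C, Pow(Add(-24, C, Mul(2, Pow(C, 2))), -1)))
Add(Function('S')(110), Pow(Add(Function('l')(154), -20106), -1)) = Add(Mul(2, 110, Pow(Add(-24, 110, Mul(2, Pow(110, 2))), -1)), Pow(Add(Pow(154, 2), -20106), -1)) = Add(Mul(2, 110, Pow(Add(-24, 110, Mul(2, 12100)), -1)), Pow(Add(23716, -20106), -1)) = Add(Mul(2, 110, Pow(Add(-24, 110, 24200), -1)), Pow(3610, -1)) = Add(Mul(2, 110, Pow(24286, -1)), Rational(1, 3610)) = Add(Mul(2, 110, Rational(1, 24286)), Rational(1, 3610)) = Add(Rational(110, 12143), Rational(1, 3610)) = Rational(409243, 43836230)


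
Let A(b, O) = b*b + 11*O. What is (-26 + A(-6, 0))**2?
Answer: 100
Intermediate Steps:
A(b, O) = b**2 + 11*O
(-26 + A(-6, 0))**2 = (-26 + ((-6)**2 + 11*0))**2 = (-26 + (36 + 0))**2 = (-26 + 36)**2 = 10**2 = 100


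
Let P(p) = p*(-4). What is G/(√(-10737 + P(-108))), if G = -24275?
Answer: 4855*I*√1145/687 ≈ 239.13*I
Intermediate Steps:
P(p) = -4*p
G/(√(-10737 + P(-108))) = -24275/√(-10737 - 4*(-108)) = -24275/√(-10737 + 432) = -24275*(-I*√1145/3435) = -(-4855)*I*√1145/687 = 4855*I*√1145/687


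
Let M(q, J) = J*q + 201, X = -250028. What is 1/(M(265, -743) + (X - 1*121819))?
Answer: -1/568541 ≈ -1.7589e-6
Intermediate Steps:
M(q, J) = 201 + J*q
1/(M(265, -743) + (X - 1*121819)) = 1/((201 - 743*265) + (-250028 - 1*121819)) = 1/((201 - 196895) + (-250028 - 121819)) = 1/(-196694 - 371847) = 1/(-568541) = -1/568541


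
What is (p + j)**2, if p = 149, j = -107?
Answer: 1764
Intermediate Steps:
(p + j)**2 = (149 - 107)**2 = 42**2 = 1764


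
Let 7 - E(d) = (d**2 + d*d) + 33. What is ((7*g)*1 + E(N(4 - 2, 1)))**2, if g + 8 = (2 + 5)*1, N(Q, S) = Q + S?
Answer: 2601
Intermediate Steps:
g = -1 (g = -8 + (2 + 5)*1 = -8 + 7*1 = -8 + 7 = -1)
E(d) = -26 - 2*d**2 (E(d) = 7 - ((d**2 + d*d) + 33) = 7 - ((d**2 + d**2) + 33) = 7 - (2*d**2 + 33) = 7 - (33 + 2*d**2) = 7 + (-33 - 2*d**2) = -26 - 2*d**2)
((7*g)*1 + E(N(4 - 2, 1)))**2 = ((7*(-1))*1 + (-26 - 2*((4 - 2) + 1)**2))**2 = (-7*1 + (-26 - 2*(2 + 1)**2))**2 = (-7 + (-26 - 2*3**2))**2 = (-7 + (-26 - 2*9))**2 = (-7 + (-26 - 18))**2 = (-7 - 44)**2 = (-51)**2 = 2601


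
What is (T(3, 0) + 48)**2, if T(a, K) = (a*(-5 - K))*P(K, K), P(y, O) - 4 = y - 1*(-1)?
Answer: 729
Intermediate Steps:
P(y, O) = 5 + y (P(y, O) = 4 + (y - 1*(-1)) = 4 + (y + 1) = 4 + (1 + y) = 5 + y)
T(a, K) = a*(-5 - K)*(5 + K) (T(a, K) = (a*(-5 - K))*(5 + K) = a*(-5 - K)*(5 + K))
(T(3, 0) + 48)**2 = (-1*3*(5 + 0)**2 + 48)**2 = (-1*3*5**2 + 48)**2 = (-1*3*25 + 48)**2 = (-75 + 48)**2 = (-27)**2 = 729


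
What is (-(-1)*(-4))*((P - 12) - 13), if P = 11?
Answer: 56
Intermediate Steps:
(-(-1)*(-4))*((P - 12) - 13) = (-(-1)*(-4))*((11 - 12) - 13) = (-1*4)*(-1 - 13) = -4*(-14) = 56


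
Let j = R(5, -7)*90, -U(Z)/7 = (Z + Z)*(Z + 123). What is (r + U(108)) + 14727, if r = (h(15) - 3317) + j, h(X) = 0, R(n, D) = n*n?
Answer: -335612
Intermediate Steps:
R(n, D) = n²
U(Z) = -14*Z*(123 + Z) (U(Z) = -7*(Z + Z)*(Z + 123) = -7*2*Z*(123 + Z) = -14*Z*(123 + Z))
j = 2250 (j = 5²*90 = 25*90 = 2250)
r = -1067 (r = (0 - 3317) + 2250 = -3317 + 2250 = -1067)
(r + U(108)) + 14727 = (-1067 - 14*108*(123 + 108)) + 14727 = (-1067 - 14*108*231) + 14727 = (-1067 - 349272) + 14727 = -350339 + 14727 = -335612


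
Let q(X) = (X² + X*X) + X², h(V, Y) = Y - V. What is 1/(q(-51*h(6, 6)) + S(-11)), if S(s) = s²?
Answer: 1/121 ≈ 0.0082645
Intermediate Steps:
q(X) = 3*X² (q(X) = (X² + X²) + X² = 2*X² + X² = 3*X²)
1/(q(-51*h(6, 6)) + S(-11)) = 1/(3*(-51*(6 - 1*6))² + (-11)²) = 1/(3*(-51*(6 - 6))² + 121) = 1/(3*(-51*0)² + 121) = 1/(3*0² + 121) = 1/(3*0 + 121) = 1/(0 + 121) = 1/121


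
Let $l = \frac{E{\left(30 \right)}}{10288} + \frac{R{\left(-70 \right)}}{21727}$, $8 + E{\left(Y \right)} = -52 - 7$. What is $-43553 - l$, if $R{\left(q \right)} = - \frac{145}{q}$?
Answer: $- \frac{68147004607709}{1564691632} \approx -43553.0$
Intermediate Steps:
$E{\left(Y \right)} = -67$ ($E{\left(Y \right)} = -8 - 59 = -67$)
$l = - \frac{10040787}{1564691632}$ ($l = - \frac{67}{10288} + \frac{\left(-145\right) \frac{1}{-70}}{21727} = \left(-67\right) \frac{1}{10288} + \left(-145\right) \left(- \frac{1}{70}\right) \frac{1}{21727} = - \frac{67}{10288} + \frac{29}{14} \cdot \frac{1}{21727} = - \frac{67}{10288} + \frac{29}{304178} = - \frac{10040787}{1564691632} \approx -0.0064171$)
$-43553 - l = -43553 - - \frac{10040787}{1564691632} = -43553 + \frac{10040787}{1564691632} = - \frac{68147004607709}{1564691632}$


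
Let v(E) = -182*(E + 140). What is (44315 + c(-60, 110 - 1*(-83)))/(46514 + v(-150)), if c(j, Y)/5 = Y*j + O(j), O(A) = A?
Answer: -13885/48334 ≈ -0.28727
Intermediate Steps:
c(j, Y) = 5*j + 5*Y*j (c(j, Y) = 5*(Y*j + j) = 5*(j + Y*j) = 5*j + 5*Y*j)
v(E) = -25480 - 182*E (v(E) = -182*(140 + E) = -25480 - 182*E)
(44315 + c(-60, 110 - 1*(-83)))/(46514 + v(-150)) = (44315 + 5*(-60)*(1 + (110 - 1*(-83))))/(46514 + (-25480 - 182*(-150))) = (44315 + 5*(-60)*(1 + (110 + 83)))/(46514 + (-25480 + 27300)) = (44315 + 5*(-60)*(1 + 193))/(46514 + 1820) = (44315 + 5*(-60)*194)/48334 = (44315 - 58200)*(1/48334) = -13885*1/48334 = -13885/48334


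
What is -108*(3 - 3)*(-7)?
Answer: 0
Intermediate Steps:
-108*(3 - 3)*(-7) = -108*0*(-7) = -18*0*(-7) = 0*(-7) = 0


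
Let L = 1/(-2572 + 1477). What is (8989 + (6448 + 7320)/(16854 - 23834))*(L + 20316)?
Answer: 348870145262897/1910775 ≈ 1.8258e+8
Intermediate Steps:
L = -1/1095 (L = 1/(-1095) = -1/1095 ≈ -0.00091324)
(8989 + (6448 + 7320)/(16854 - 23834))*(L + 20316) = (8989 + (6448 + 7320)/(16854 - 23834))*(-1/1095 + 20316) = (8989 + 13768/(-6980))*(22246019/1095) = (8989 + 13768*(-1/6980))*(22246019/1095) = (8989 - 3442/1745)*(22246019/1095) = (15682363/1745)*(22246019/1095) = 348870145262897/1910775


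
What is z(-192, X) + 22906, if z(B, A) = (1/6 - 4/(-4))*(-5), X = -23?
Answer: 137401/6 ≈ 22900.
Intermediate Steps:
z(B, A) = -35/6 (z(B, A) = (1*(1/6) - 4*(-1/4))*(-5) = (1/6 + 1)*(-5) = (7/6)*(-5) = -35/6)
z(-192, X) + 22906 = -35/6 + 22906 = 137401/6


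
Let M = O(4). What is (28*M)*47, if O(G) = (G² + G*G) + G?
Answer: 47376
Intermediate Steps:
O(G) = G + 2*G² (O(G) = (G² + G²) + G = 2*G² + G = G + 2*G²)
M = 36 (M = 4*(1 + 2*4) = 4*(1 + 8) = 4*9 = 36)
(28*M)*47 = (28*36)*47 = 1008*47 = 47376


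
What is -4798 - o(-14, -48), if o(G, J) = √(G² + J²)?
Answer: -4848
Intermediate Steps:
-4798 - o(-14, -48) = -4798 - √((-14)² + (-48)²) = -4798 - √(196 + 2304) = -4798 - √2500 = -4798 - 1*50 = -4798 - 50 = -4848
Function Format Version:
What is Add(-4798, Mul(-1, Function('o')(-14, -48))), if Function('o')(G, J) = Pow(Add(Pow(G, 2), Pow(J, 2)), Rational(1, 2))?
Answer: -4848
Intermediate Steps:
Add(-4798, Mul(-1, Function('o')(-14, -48))) = Add(-4798, Mul(-1, Pow(Add(Pow(-14, 2), Pow(-48, 2)), Rational(1, 2)))) = Add(-4798, Mul(-1, Pow(Add(196, 2304), Rational(1, 2)))) = Add(-4798, Mul(-1, Pow(2500, Rational(1, 2)))) = Add(-4798, Mul(-1, 50)) = Add(-4798, -50) = -4848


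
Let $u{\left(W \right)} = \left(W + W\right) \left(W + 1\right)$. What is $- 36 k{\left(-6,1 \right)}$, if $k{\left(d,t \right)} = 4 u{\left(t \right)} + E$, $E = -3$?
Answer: $-468$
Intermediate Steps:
$u{\left(W \right)} = 2 W \left(1 + W\right)$
$k{\left(d,t \right)} = -3 + 8 t \left(1 + t\right)$ ($k{\left(d,t \right)} = 4 \cdot 2 t \left(1 + t\right) - 3 = 8 t \left(1 + t\right) - 3 = -3 + 8 t \left(1 + t\right)$)
$- 36 k{\left(-6,1 \right)} = - 36 \left(-3 + 8 \cdot 1 \left(1 + 1\right)\right) = - 36 \left(-3 + 8 \cdot 1 \cdot 2\right) = - 36 \left(-3 + 16\right) = \left(-36\right) 13 = -468$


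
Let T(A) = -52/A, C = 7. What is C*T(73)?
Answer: -364/73 ≈ -4.9863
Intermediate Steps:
C*T(73) = 7*(-52/73) = -364/73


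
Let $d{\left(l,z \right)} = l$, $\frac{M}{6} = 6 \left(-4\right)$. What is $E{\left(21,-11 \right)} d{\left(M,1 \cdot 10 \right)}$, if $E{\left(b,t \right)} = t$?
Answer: $1584$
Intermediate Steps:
$M = -144$ ($M = 6 \cdot 6 \left(-4\right) = 6 \left(-24\right) = -144$)
$E{\left(21,-11 \right)} d{\left(M,1 \cdot 10 \right)} = \left(-11\right) \left(-144\right) = 1584$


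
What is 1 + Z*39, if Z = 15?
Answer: 586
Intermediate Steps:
1 + Z*39 = 1 + 15*39 = 1 + 585 = 586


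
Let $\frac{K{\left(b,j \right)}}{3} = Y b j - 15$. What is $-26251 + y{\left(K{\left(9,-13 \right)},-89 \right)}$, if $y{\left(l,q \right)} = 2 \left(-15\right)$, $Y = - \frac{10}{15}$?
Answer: $-26281$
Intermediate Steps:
$Y = - \frac{2}{3}$ ($Y = \left(-10\right) \frac{1}{15} = - \frac{2}{3} \approx -0.66667$)
$K{\left(b,j \right)} = -45 - 2 b j$ ($K{\left(b,j \right)} = 3 \left(- \frac{2 b}{3} j - 15\right) = 3 \left(- \frac{2 b j}{3} - 15\right) = 3 \left(-15 - \frac{2 b j}{3}\right) = -45 - 2 b j$)
$y{\left(l,q \right)} = -30$
$-26251 + y{\left(K{\left(9,-13 \right)},-89 \right)} = -26251 - 30 = -26281$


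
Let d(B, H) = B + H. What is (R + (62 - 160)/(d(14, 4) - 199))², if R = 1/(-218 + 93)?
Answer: 145660761/511890625 ≈ 0.28455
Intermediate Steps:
R = -1/125 (R = 1/(-125) = -1/125 ≈ -0.0080000)
(R + (62 - 160)/(d(14, 4) - 199))² = (-1/125 + (62 - 160)/((14 + 4) - 199))² = (-1/125 - 98/(18 - 199))² = (-1/125 - 98/(-181))² = (-1/125 - 98*(-1/181))² = (-1/125 + 98/181)² = (12069/22625)² = 145660761/511890625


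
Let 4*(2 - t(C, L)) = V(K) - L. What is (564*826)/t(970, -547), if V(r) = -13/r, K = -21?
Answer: -9783144/2833 ≈ -3453.3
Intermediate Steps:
t(C, L) = 155/84 + L/4 (t(C, L) = 2 - (-13/(-21) - L)/4 = 2 - (-13*(-1/21) - L)/4 = 2 - (13/21 - L)/4 = 2 + (-13/84 + L/4) = 155/84 + L/4)
(564*826)/t(970, -547) = (564*826)/(155/84 + (¼)*(-547)) = 465864/(155/84 - 547/4) = 465864/(-2833/21) = 465864*(-21/2833) = -9783144/2833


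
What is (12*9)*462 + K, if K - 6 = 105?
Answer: 50007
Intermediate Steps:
K = 111 (K = 6 + 105 = 111)
(12*9)*462 + K = (12*9)*462 + 111 = 108*462 + 111 = 49896 + 111 = 50007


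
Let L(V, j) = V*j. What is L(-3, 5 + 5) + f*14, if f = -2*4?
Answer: -142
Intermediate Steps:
f = -8
L(-3, 5 + 5) + f*14 = -3*(5 + 5) - 8*14 = -3*10 - 112 = -30 - 112 = -142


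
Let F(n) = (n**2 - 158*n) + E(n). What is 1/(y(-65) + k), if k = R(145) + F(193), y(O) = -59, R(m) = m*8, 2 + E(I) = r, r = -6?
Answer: 1/7848 ≈ 0.00012742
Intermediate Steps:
E(I) = -8 (E(I) = -2 - 6 = -8)
R(m) = 8*m
F(n) = -8 + n**2 - 158*n (F(n) = (n**2 - 158*n) - 8 = -8 + n**2 - 158*n)
k = 7907 (k = 8*145 + (-8 + 193**2 - 158*193) = 1160 + (-8 + 37249 - 30494) = 1160 + 6747 = 7907)
1/(y(-65) + k) = 1/(-59 + 7907) = 1/7848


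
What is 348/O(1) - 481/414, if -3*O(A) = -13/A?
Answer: 425963/5382 ≈ 79.146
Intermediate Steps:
O(A) = 13/(3*A) (O(A) = -(-13)/(3*A) = 13/(3*A))
348/O(1) - 481/414 = 348/(((13/3)/1)) - 481/414 = 348/(((13/3)*1)) - 481*1/414 = 348/(13/3) - 481/414 = 348*(3/13) - 481/414 = 1044/13 - 481/414 = 425963/5382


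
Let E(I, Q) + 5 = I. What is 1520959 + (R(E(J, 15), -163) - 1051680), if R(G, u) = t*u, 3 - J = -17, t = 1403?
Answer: 240590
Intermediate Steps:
J = 20 (J = 3 - 1*(-17) = 3 + 17 = 20)
E(I, Q) = -5 + I
R(G, u) = 1403*u
1520959 + (R(E(J, 15), -163) - 1051680) = 1520959 + (1403*(-163) - 1051680) = 1520959 + (-228689 - 1051680) = 1520959 - 1280369 = 240590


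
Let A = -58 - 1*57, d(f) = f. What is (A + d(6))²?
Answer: 11881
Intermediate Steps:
A = -115 (A = -58 - 57 = -115)
(A + d(6))² = (-115 + 6)² = (-109)² = 11881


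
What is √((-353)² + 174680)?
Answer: √299289 ≈ 547.07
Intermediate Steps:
√((-353)² + 174680) = √(124609 + 174680) = √299289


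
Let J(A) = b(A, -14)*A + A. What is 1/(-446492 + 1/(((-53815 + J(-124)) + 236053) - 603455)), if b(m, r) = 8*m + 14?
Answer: -300069/133978407949 ≈ -2.2397e-6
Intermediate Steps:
b(m, r) = 14 + 8*m
J(A) = A + A*(14 + 8*A) (J(A) = (14 + 8*A)*A + A = A*(14 + 8*A) + A = A + A*(14 + 8*A))
1/(-446492 + 1/(((-53815 + J(-124)) + 236053) - 603455)) = 1/(-446492 + 1/(((-53815 - 124*(15 + 8*(-124))) + 236053) - 603455)) = 1/(-446492 + 1/(((-53815 - 124*(15 - 992)) + 236053) - 603455)) = 1/(-446492 + 1/(((-53815 - 124*(-977)) + 236053) - 603455)) = 1/(-446492 + 1/(((-53815 + 121148) + 236053) - 603455)) = 1/(-446492 + 1/((67333 + 236053) - 603455)) = 1/(-446492 + 1/(303386 - 603455)) = 1/(-446492 + 1/(-300069)) = 1/(-446492 - 1/300069) = 1/(-133978407949/300069) = -300069/133978407949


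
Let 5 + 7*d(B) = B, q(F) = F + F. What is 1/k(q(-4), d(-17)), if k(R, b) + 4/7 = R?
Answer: -7/60 ≈ -0.11667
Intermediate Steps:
q(F) = 2*F
d(B) = -5/7 + B/7
k(R, b) = -4/7 + R
1/k(q(-4), d(-17)) = 1/(-4/7 + 2*(-4)) = 1/(-4/7 - 8) = 1/(-60/7) = -7/60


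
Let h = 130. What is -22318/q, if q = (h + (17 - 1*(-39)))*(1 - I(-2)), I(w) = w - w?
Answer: -11159/93 ≈ -119.99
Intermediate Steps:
I(w) = 0
q = 186 (q = (130 + (17 - 1*(-39)))*(1 - 1*0) = (130 + (17 + 39))*(1 + 0) = (130 + 56)*1 = 186*1 = 186)
-22318/q = -22318/186 = -22318*1/186 = -11159/93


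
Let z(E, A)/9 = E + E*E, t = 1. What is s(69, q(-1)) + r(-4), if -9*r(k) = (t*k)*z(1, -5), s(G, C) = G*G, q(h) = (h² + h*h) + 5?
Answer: 4769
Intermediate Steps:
q(h) = 5 + 2*h² (q(h) = (h² + h²) + 5 = 2*h² + 5 = 5 + 2*h²)
z(E, A) = 9*E + 9*E² (z(E, A) = 9*(E + E*E) = 9*(E + E²) = 9*E + 9*E²)
s(G, C) = G²
r(k) = -2*k (r(k) = -1*k*9*1*(1 + 1)/9 = -k*9*1*2/9 = -k*18/9 = -2*k)
s(69, q(-1)) + r(-4) = 69² - 2*(-4) = 4761 + 8 = 4769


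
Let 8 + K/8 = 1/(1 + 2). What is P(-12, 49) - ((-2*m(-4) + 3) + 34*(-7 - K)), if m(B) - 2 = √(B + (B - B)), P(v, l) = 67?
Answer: -5338/3 + 4*I ≈ -1779.3 + 4.0*I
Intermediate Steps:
K = -184/3 (K = -64 + 8/(1 + 2) = -64 + 8/3 = -184/3 ≈ -61.333)
m(B) = 2 + √B (m(B) = 2 + √(B + (B - B)) = 2 + √(B + 0) = 2 + √B)
P(-12, 49) - ((-2*m(-4) + 3) + 34*(-7 - K)) = 67 - ((-2*(2 + √(-4)) + 3) + 34*(-7 - 1*(-184/3))) = 67 - ((-2*(2 + 2*I) + 3) + 34*(-7 + 184/3)) = 67 - (((-4 - 4*I) + 3) + 34*(163/3)) = 67 - ((-1 - 4*I) + 5542/3) = 67 - (5539/3 - 4*I) = 67 + (-5539/3 + 4*I) = -5338/3 + 4*I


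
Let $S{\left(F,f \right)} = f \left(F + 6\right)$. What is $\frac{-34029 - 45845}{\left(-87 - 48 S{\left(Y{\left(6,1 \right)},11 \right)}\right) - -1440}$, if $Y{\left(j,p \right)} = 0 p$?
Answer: $\frac{79874}{1815} \approx 44.008$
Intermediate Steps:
$Y{\left(j,p \right)} = 0$
$S{\left(F,f \right)} = f \left(6 + F\right)$
$\frac{-34029 - 45845}{\left(-87 - 48 S{\left(Y{\left(6,1 \right)},11 \right)}\right) - -1440} = \frac{-34029 - 45845}{\left(-87 - 48 \cdot 11 \left(6 + 0\right)\right) - -1440} = - \frac{79874}{\left(-87 - 48 \cdot 11 \cdot 6\right) + 1440} = - \frac{79874}{\left(-87 - 3168\right) + 1440} = - \frac{79874}{-3255 + 1440} = - \frac{79874}{-1815} = \left(-79874\right) \left(- \frac{1}{1815}\right) = \frac{79874}{1815}$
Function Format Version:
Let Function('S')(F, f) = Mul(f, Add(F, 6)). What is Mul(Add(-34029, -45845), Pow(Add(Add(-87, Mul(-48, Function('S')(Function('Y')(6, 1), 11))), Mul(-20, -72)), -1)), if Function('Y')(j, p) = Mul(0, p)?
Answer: Rational(79874, 1815) ≈ 44.008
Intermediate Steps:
Function('Y')(j, p) = 0
Function('S')(F, f) = Mul(f, Add(6, F))
Mul(Add(-34029, -45845), Pow(Add(Add(-87, Mul(-48, Function('S')(Function('Y')(6, 1), 11))), Mul(-20, -72)), -1)) = Mul(Add(-34029, -45845), Pow(Add(Add(-87, Mul(-48, Mul(11, Add(6, 0)))), Mul(-20, -72)), -1)) = Mul(-79874, Pow(Add(Add(-87, Mul(-48, Mul(11, 6))), 1440), -1)) = Mul(-79874, Pow(Add(Add(-87, Mul(-48, 66)), 1440), -1)) = Mul(-79874, Pow(Add(Add(-87, -3168), 1440), -1)) = Mul(-79874, Pow(Add(-3255, 1440), -1)) = Mul(-79874, Pow(-1815, -1)) = Mul(-79874, Rational(-1, 1815)) = Rational(79874, 1815)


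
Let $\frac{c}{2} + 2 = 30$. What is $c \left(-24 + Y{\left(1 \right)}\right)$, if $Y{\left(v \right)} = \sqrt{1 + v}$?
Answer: $-1344 + 56 \sqrt{2} \approx -1264.8$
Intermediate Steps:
$c = 56$ ($c = -4 + 2 \cdot 30 = -4 + 60 = 56$)
$c \left(-24 + Y{\left(1 \right)}\right) = 56 \left(-24 + \sqrt{1 + 1}\right) = 56 \left(-24 + \sqrt{2}\right) = -1344 + 56 \sqrt{2}$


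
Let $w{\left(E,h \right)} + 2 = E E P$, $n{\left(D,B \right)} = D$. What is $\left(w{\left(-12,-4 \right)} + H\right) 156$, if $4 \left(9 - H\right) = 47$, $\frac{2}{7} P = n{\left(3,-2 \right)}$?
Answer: $235131$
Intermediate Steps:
$P = \frac{21}{2}$ ($P = \frac{7}{2} \cdot 3 = \frac{21}{2} \approx 10.5$)
$H = - \frac{11}{4}$ ($H = 9 - \frac{47}{4} = - \frac{11}{4} \approx -2.75$)
$w{\left(E,h \right)} = -2 + \frac{21 E^{2}}{2}$ ($w{\left(E,h \right)} = -2 + E E \frac{21}{2} = -2 + E^{2} \cdot \frac{21}{2} = -2 + \frac{21 E^{2}}{2}$)
$\left(w{\left(-12,-4 \right)} + H\right) 156 = \left(\left(-2 + \frac{21 \left(-12\right)^{2}}{2}\right) - \frac{11}{4}\right) 156 = \left(\left(-2 + \frac{21}{2} \cdot 144\right) - \frac{11}{4}\right) 156 = \left(\left(-2 + 1512\right) - \frac{11}{4}\right) 156 = \left(1510 - \frac{11}{4}\right) 156 = \frac{6029}{4} \cdot 156 = 235131$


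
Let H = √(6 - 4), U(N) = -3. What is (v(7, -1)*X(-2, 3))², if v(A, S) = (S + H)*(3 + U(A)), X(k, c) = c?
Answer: 0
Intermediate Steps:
H = √2 ≈ 1.4142
v(A, S) = 0 (v(A, S) = (S + √2)*(3 - 3) = (S + √2)*0 = 0)
(v(7, -1)*X(-2, 3))² = (0*3)² = 0² = 0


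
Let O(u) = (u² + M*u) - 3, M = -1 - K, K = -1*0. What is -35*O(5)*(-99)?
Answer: 58905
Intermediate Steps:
K = 0
M = -1 (M = -1 - 1*0 = -1 + 0 = -1)
O(u) = -3 + u² - u (O(u) = (u² - u) - 3 = -3 + u² - u)
-35*O(5)*(-99) = -35*(-3 + 5² - 1*5)*(-99) = -35*(-3 + 25 - 5)*(-99) = -35*17*(-99) = -595*(-99) = 58905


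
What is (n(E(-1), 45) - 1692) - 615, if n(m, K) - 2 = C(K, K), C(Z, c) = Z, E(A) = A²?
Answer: -2260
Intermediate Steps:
n(m, K) = 2 + K
(n(E(-1), 45) - 1692) - 615 = ((2 + 45) - 1692) - 615 = (47 - 1692) - 615 = -1645 - 615 = -2260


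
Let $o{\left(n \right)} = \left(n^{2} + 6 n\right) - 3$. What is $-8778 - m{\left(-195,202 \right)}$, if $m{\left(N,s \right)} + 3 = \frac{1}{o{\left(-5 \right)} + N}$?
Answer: $- \frac{1781324}{203} \approx -8775.0$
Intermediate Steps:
$o{\left(n \right)} = -3 + n^{2} + 6 n$
$m{\left(N,s \right)} = -3 + \frac{1}{-8 + N}$ ($m{\left(N,s \right)} = -3 + \frac{1}{\left(-3 + \left(-5\right)^{2} + 6 \left(-5\right)\right) + N} = -3 + \frac{1}{\left(-3 + 25 - 30\right) + N} = -3 + \frac{1}{-8 + N}$)
$-8778 - m{\left(-195,202 \right)} = -8778 - \frac{25 - -585}{-8 - 195} = -8778 - \frac{25 + 585}{-203} = -8778 - \left(- \frac{1}{203}\right) 610 = -8778 - - \frac{610}{203} = -8778 + \frac{610}{203} = - \frac{1781324}{203}$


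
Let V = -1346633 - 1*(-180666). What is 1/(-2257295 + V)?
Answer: -1/3423262 ≈ -2.9212e-7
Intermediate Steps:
V = -1165967 (V = -1346633 + 180666 = -1165967)
1/(-2257295 + V) = 1/(-2257295 - 1165967) = 1/(-3423262) = -1/3423262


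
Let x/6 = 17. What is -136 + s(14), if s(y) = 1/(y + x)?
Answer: -15775/116 ≈ -135.99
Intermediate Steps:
x = 102 (x = 6*17 = 102)
s(y) = 1/(102 + y) (s(y) = 1/(y + 102) = 1/(102 + y))
-136 + s(14) = -136 + 1/(102 + 14) = -136 + 1/116 = -15775/116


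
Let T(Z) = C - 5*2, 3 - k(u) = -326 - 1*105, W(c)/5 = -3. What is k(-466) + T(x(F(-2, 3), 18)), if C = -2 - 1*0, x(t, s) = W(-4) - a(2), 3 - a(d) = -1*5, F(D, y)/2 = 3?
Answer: 422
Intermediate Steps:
F(D, y) = 6 (F(D, y) = 2*3 = 6)
W(c) = -15 (W(c) = 5*(-3) = -15)
a(d) = 8 (a(d) = 3 - (-1)*5 = 3 - 1*(-5) = 3 + 5 = 8)
k(u) = 434 (k(u) = 3 - (-326 - 1*105) = 3 - (-326 - 105) = 3 - 1*(-431) = 3 + 431 = 434)
x(t, s) = -23 (x(t, s) = -15 - 1*8 = -15 - 8 = -23)
C = -2 (C = -2 + 0 = -2)
T(Z) = -12 (T(Z) = -2 - 5*2 = -2 - 10 = -12)
k(-466) + T(x(F(-2, 3), 18)) = 434 - 12 = 422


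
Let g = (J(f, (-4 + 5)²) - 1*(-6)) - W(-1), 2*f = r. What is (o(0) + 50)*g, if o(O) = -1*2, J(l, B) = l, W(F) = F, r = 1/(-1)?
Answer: 312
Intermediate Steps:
r = -1 (r = 1*(-1) = -1)
f = -½ (f = (½)*(-1) = -½ ≈ -0.50000)
o(O) = -2
g = 13/2 (g = (-½ - 1*(-6)) - 1*(-1) = (-½ + 6) + 1 = 11/2 + 1 = 13/2 ≈ 6.5000)
(o(0) + 50)*g = (-2 + 50)*(13/2) = 48*(13/2) = 312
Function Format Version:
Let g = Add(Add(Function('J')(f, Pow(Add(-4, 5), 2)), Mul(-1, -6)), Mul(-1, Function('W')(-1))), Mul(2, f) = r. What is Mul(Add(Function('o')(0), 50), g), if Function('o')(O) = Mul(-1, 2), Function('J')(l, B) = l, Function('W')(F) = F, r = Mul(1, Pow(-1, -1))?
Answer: 312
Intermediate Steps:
r = -1 (r = Mul(1, -1) = -1)
f = Rational(-1, 2) (f = Mul(Rational(1, 2), -1) = Rational(-1, 2) ≈ -0.50000)
Function('o')(O) = -2
g = Rational(13, 2) (g = Add(Add(Rational(-1, 2), Mul(-1, -6)), Mul(-1, -1)) = Add(Add(Rational(-1, 2), 6), 1) = Add(Rational(11, 2), 1) = Rational(13, 2) ≈ 6.5000)
Mul(Add(Function('o')(0), 50), g) = Mul(Add(-2, 50), Rational(13, 2)) = Mul(48, Rational(13, 2)) = 312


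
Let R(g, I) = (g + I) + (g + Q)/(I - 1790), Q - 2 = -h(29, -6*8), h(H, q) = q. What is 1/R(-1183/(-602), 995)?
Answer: 34185/34079018 ≈ 0.0010031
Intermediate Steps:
Q = 50 (Q = 2 - (-6)*8 = 2 - 1*(-48) = 2 + 48 = 50)
R(g, I) = I + g + (50 + g)/(-1790 + I) (R(g, I) = (g + I) + (g + 50)/(I - 1790) = (I + g) + (50 + g)/(-1790 + I) = I + g + (50 + g)/(-1790 + I))
1/R(-1183/(-602), 995) = 1/((50 + 995**2 - 1790*995 - (-2116387)/(-602) + 995*(-1183/(-602)))/(-1790 + 995)) = 1/((50 + 990025 - 1781050 - (-2116387)*(-1)/602 + 995*(-1183*(-1/602)))/(-795)) = 1/(-(50 + 990025 - 1781050 - 1789*169/86 + 995*(169/86))/795) = 1/(-(50 + 990025 - 1781050 - 302341/86 + 168155/86)/795) = 1/(-1/795*(-34079018/43)) = 1/(34079018/34185) = 34185/34079018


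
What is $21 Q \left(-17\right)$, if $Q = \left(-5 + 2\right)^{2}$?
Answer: $-3213$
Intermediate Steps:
$Q = 9$ ($Q = \left(-3\right)^{2} = 9$)
$21 Q \left(-17\right) = 21 \cdot 9 \left(-17\right) = 189 \left(-17\right) = -3213$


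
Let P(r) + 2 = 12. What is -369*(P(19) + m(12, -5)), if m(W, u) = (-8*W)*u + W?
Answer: -185238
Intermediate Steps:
P(r) = 10 (P(r) = -2 + 12 = 10)
m(W, u) = W - 8*W*u (m(W, u) = -8*W*u + W = W - 8*W*u)
-369*(P(19) + m(12, -5)) = -369*(10 + 12*(1 - 8*(-5))) = -369*(10 + 12*(1 + 40)) = -369*(10 + 12*41) = -369*(10 + 492) = -369*502 = -185238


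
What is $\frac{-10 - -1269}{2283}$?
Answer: $\frac{1259}{2283} \approx 0.55147$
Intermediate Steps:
$\frac{-10 - -1269}{2283} = \left(-10 + 1269\right) \frac{1}{2283} = 1259 \cdot \frac{1}{2283} = \frac{1259}{2283}$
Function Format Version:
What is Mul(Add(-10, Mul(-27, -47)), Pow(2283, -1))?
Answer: Rational(1259, 2283) ≈ 0.55147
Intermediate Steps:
Mul(Add(-10, Mul(-27, -47)), Pow(2283, -1)) = Mul(Add(-10, 1269), Rational(1, 2283)) = Mul(1259, Rational(1, 2283)) = Rational(1259, 2283)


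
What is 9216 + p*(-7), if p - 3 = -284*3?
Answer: 15159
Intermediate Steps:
p = -849 (p = 3 - 284*3 = 3 - 852 = -849)
9216 + p*(-7) = 9216 - 849*(-7) = 9216 + 5943 = 15159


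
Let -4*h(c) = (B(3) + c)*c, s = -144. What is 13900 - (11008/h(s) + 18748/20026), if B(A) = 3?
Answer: 176635968470/12706497 ≈ 13901.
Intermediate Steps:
h(c) = -c*(3 + c)/4 (h(c) = -(3 + c)*c/4 = -c*(3 + c)/4)
13900 - (11008/h(s) + 18748/20026) = 13900 - (11008/((-¼*(-144)*(3 - 144))) + 18748/20026) = 13900 - (11008/((-¼*(-144)*(-141))) + 18748*(1/20026)) = 13900 - (11008/(-5076) + 9374/10013) = 13900 - (11008*(-1/5076) + 9374/10013) = 13900 - (-2752/1269 + 9374/10013) = 13900 - 1*(-15660170/12706497) = 13900 + 15660170/12706497 = 176635968470/12706497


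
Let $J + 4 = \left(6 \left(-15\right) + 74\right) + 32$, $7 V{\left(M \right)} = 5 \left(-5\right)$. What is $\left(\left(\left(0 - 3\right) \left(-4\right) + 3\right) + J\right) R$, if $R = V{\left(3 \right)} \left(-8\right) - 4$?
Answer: $\frac{4644}{7} \approx 663.43$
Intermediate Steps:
$V{\left(M \right)} = - \frac{25}{7}$ ($V{\left(M \right)} = \frac{5 \left(-5\right)}{7} = \frac{1}{7} \left(-25\right) = - \frac{25}{7}$)
$J = 12$ ($J = -4 + \left(\left(6 \left(-15\right) + 74\right) + 32\right) = -4 + \left(\left(-90 + 74\right) + 32\right) = -4 + \left(-16 + 32\right) = -4 + 16 = 12$)
$R = \frac{172}{7}$ ($R = \left(- \frac{25}{7}\right) \left(-8\right) - 4 = \frac{200}{7} - 4 = \frac{172}{7} \approx 24.571$)
$\left(\left(\left(0 - 3\right) \left(-4\right) + 3\right) + J\right) R = \left(\left(\left(0 - 3\right) \left(-4\right) + 3\right) + 12\right) \frac{172}{7} = \left(\left(\left(-3\right) \left(-4\right) + 3\right) + 12\right) \frac{172}{7} = \left(\left(12 + 3\right) + 12\right) \frac{172}{7} = \left(15 + 12\right) \frac{172}{7} = 27 \cdot \frac{172}{7} = \frac{4644}{7}$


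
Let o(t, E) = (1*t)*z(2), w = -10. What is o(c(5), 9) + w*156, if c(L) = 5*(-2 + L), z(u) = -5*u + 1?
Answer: -1695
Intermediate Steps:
z(u) = 1 - 5*u
c(L) = -10 + 5*L
o(t, E) = -9*t (o(t, E) = (1*t)*(1 - 5*2) = t*(1 - 10) = t*(-9) = -9*t)
o(c(5), 9) + w*156 = -9*(-10 + 5*5) - 10*156 = -9*(-10 + 25) - 1560 = -9*15 - 1560 = -135 - 1560 = -1695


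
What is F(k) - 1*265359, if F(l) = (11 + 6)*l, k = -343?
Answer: -271190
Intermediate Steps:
F(l) = 17*l
F(k) - 1*265359 = 17*(-343) - 1*265359 = -5831 - 265359 = -271190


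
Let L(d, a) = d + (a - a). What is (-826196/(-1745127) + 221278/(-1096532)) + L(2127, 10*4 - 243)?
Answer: 65656784135687/30864316122 ≈ 2127.3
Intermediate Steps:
L(d, a) = d (L(d, a) = d + 0 = d)
(-826196/(-1745127) + 221278/(-1096532)) + L(2127, 10*4 - 243) = (-826196/(-1745127) + 221278/(-1096532)) + 2127 = (-826196*(-1/1745127) + 221278*(-1/1096532)) + 2127 = (826196/1745127 - 3569/17686) + 2127 = 8383744193/30864316122 + 2127 = 65656784135687/30864316122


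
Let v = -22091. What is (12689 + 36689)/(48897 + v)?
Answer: 24689/13403 ≈ 1.8421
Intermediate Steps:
(12689 + 36689)/(48897 + v) = (12689 + 36689)/(48897 - 22091) = 49378/26806 = 49378*(1/26806) = 24689/13403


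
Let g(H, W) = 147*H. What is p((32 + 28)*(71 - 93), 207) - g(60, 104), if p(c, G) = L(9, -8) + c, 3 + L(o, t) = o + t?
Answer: -10142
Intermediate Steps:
L(o, t) = -3 + o + t (L(o, t) = -3 + (o + t) = -3 + o + t)
p(c, G) = -2 + c (p(c, G) = (-3 + 9 - 8) + c = -2 + c)
p((32 + 28)*(71 - 93), 207) - g(60, 104) = (-2 + (32 + 28)*(71 - 93)) - 147*60 = (-2 + 60*(-22)) - 1*8820 = (-2 - 1320) - 8820 = -1322 - 8820 = -10142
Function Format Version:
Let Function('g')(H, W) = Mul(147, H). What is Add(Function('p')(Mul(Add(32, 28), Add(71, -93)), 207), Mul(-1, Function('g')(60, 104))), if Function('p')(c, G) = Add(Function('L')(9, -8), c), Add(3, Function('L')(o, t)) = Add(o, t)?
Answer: -10142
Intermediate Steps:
Function('L')(o, t) = Add(-3, o, t) (Function('L')(o, t) = Add(-3, Add(o, t)) = Add(-3, o, t))
Function('p')(c, G) = Add(-2, c) (Function('p')(c, G) = Add(Add(-3, 9, -8), c) = Add(-2, c))
Add(Function('p')(Mul(Add(32, 28), Add(71, -93)), 207), Mul(-1, Function('g')(60, 104))) = Add(Add(-2, Mul(Add(32, 28), Add(71, -93))), Mul(-1, Mul(147, 60))) = Add(Add(-2, Mul(60, -22)), Mul(-1, 8820)) = Add(Add(-2, -1320), -8820) = Add(-1322, -8820) = -10142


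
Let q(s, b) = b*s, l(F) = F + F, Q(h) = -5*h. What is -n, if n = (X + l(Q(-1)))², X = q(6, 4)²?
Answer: -343396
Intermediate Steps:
l(F) = 2*F
X = 576 (X = (4*6)² = 24² = 576)
n = 343396 (n = (576 + 2*(-5*(-1)))² = (576 + 2*5)² = (576 + 10)² = 586² = 343396)
-n = -1*343396 = -343396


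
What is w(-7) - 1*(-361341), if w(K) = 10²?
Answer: 361441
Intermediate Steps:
w(K) = 100
w(-7) - 1*(-361341) = 100 - 1*(-361341) = 100 + 361341 = 361441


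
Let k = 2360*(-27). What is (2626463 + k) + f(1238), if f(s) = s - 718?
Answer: 2563263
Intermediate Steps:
k = -63720
f(s) = -718 + s
(2626463 + k) + f(1238) = (2626463 - 63720) + (-718 + 1238) = 2562743 + 520 = 2563263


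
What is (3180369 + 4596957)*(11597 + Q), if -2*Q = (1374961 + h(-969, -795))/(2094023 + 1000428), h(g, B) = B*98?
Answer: 279094785472214709/3094451 ≈ 9.0192e+10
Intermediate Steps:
h(g, B) = 98*B
Q = -1297051/6188902 (Q = -(1374961 + 98*(-795))/(2*(2094023 + 1000428)) = -(1374961 - 77910)/(2*3094451) = -1297051/(2*3094451) = -1/2*1297051/3094451 = -1297051/6188902 ≈ -0.20958)
(3180369 + 4596957)*(11597 + Q) = (3180369 + 4596957)*(11597 - 1297051/6188902) = 7777326*(71771399443/6188902) = 279094785472214709/3094451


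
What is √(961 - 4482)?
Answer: I*√3521 ≈ 59.338*I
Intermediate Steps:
√(961 - 4482) = √(-3521) = I*√3521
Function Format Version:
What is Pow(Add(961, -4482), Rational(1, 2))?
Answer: Mul(I, Pow(3521, Rational(1, 2))) ≈ Mul(59.338, I)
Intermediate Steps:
Pow(Add(961, -4482), Rational(1, 2)) = Pow(-3521, Rational(1, 2)) = Mul(I, Pow(3521, Rational(1, 2)))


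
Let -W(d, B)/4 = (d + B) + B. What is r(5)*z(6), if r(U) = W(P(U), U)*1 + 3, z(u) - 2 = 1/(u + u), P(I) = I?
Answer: -475/4 ≈ -118.75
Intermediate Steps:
W(d, B) = -8*B - 4*d (W(d, B) = -4*((d + B) + B) = -4*((B + d) + B) = -4*(d + 2*B) = -8*B - 4*d)
z(u) = 2 + 1/(2*u) (z(u) = 2 + 1/(u + u) = 2 + 1/(2*u))
r(U) = 3 - 12*U (r(U) = (-8*U - 4*U)*1 + 3 = -12*U*1 + 3 = -12*U + 3 = 3 - 12*U)
r(5)*z(6) = (3 - 12*5)*(2 + (½)/6) = (3 - 60)*(2 + (½)*(⅙)) = -57*(2 + 1/12) = -57*25/12 = -475/4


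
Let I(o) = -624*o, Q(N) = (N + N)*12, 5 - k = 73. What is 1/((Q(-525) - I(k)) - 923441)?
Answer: -1/978473 ≈ -1.0220e-6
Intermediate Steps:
k = -68 (k = 5 - 1*73 = 5 - 73 = -68)
Q(N) = 24*N (Q(N) = (2*N)*12 = 24*N)
1/((Q(-525) - I(k)) - 923441) = 1/((24*(-525) - (-624)*(-68)) - 923441) = 1/((-12600 - 1*42432) - 923441) = 1/((-12600 - 42432) - 923441) = 1/(-55032 - 923441) = 1/(-978473) = -1/978473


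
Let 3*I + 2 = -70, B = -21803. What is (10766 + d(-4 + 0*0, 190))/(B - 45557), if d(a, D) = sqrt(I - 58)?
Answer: -5383/33680 - I*sqrt(82)/67360 ≈ -0.15983 - 0.00013443*I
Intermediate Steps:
I = -24 (I = -2/3 + (1/3)*(-70) = -2/3 - 70/3 = -24)
d(a, D) = I*sqrt(82) (d(a, D) = sqrt(-24 - 58) = sqrt(-82) = I*sqrt(82))
(10766 + d(-4 + 0*0, 190))/(B - 45557) = (10766 + I*sqrt(82))/(-21803 - 45557) = (10766 + I*sqrt(82))/(-67360) = (10766 + I*sqrt(82))*(-1/67360) = -5383/33680 - I*sqrt(82)/67360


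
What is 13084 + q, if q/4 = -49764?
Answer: -185972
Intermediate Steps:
q = -199056 (q = 4*(-49764) = -199056)
13084 + q = 13084 - 199056 = -185972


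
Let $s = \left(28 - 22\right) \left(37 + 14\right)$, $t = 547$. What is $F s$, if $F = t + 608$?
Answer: $353430$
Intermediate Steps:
$F = 1155$ ($F = 547 + 608 = 1155$)
$s = 306$ ($s = 6 \cdot 51 = 306$)
$F s = 1155 \cdot 306 = 353430$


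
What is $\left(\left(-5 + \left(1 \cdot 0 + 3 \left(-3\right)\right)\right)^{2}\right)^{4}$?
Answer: $1475789056$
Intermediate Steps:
$\left(\left(-5 + \left(1 \cdot 0 + 3 \left(-3\right)\right)\right)^{2}\right)^{4} = \left(\left(-5 + \left(0 - 9\right)\right)^{2}\right)^{4} = \left(\left(-5 - 9\right)^{2}\right)^{4} = \left(\left(-14\right)^{2}\right)^{4} = 196^{4} = 1475789056$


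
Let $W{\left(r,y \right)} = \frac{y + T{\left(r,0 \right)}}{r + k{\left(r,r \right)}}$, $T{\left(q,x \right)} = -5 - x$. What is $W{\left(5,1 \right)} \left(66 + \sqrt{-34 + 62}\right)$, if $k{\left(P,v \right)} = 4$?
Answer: $- \frac{88}{3} - \frac{8 \sqrt{7}}{9} \approx -31.685$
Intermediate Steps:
$W{\left(r,y \right)} = \frac{-5 + y}{4 + r}$ ($W{\left(r,y \right)} = \frac{y - 5}{r + 4} = \frac{y + \left(-5 + 0\right)}{4 + r} = \frac{y - 5}{4 + r} = \frac{-5 + y}{4 + r}$)
$W{\left(5,1 \right)} \left(66 + \sqrt{-34 + 62}\right) = \frac{-5 + 1}{4 + 5} \left(66 + \sqrt{-34 + 62}\right) = \frac{1}{9} \left(-4\right) \left(66 + \sqrt{28}\right) = \frac{1}{9} \left(-4\right) \left(66 + 2 \sqrt{7}\right) = - \frac{4 \left(66 + 2 \sqrt{7}\right)}{9} = - \frac{88}{3} - \frac{8 \sqrt{7}}{9}$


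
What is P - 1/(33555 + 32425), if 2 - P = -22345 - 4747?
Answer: 1787662119/65980 ≈ 27094.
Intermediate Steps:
P = 27094 (P = 2 - (-22345 - 4747) = 2 - 1*(-27092) = 2 + 27092 = 27094)
P - 1/(33555 + 32425) = 27094 - 1/(33555 + 32425) = 27094 - 1/65980 = 1787662119/65980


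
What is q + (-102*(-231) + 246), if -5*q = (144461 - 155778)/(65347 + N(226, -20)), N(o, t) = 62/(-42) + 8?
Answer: 163373590617/6862120 ≈ 23808.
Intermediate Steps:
N(o, t) = 137/21 (N(o, t) = 62*(-1/42) + 8 = -31/21 + 8 = 137/21)
q = 237657/6862120 (q = -(144461 - 155778)/(5*(65347 + 137/21)) = -(-11317)/(5*1372424/21) = -(-11317)*21/(5*1372424) = -⅕*(-237657/1372424) = 237657/6862120 ≈ 0.034633)
q + (-102*(-231) + 246) = 237657/6862120 + (-102*(-231) + 246) = 237657/6862120 + (23562 + 246) = 237657/6862120 + 23808 = 163373590617/6862120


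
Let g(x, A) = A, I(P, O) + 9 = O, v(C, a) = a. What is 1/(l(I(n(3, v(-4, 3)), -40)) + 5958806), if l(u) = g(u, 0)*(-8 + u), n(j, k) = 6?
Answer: 1/5958806 ≈ 1.6782e-7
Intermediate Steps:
I(P, O) = -9 + O
l(u) = 0 (l(u) = 0*(-8 + u) = 0)
1/(l(I(n(3, v(-4, 3)), -40)) + 5958806) = 1/(0 + 5958806) = 1/5958806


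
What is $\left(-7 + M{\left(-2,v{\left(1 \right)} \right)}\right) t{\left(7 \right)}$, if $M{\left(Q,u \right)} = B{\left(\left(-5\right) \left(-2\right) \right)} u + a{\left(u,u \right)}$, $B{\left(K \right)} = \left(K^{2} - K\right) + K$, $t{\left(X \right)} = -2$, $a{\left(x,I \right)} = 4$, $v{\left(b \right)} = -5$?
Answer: $1006$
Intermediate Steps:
$B{\left(K \right)} = K^{2}$
$M{\left(Q,u \right)} = 4 + 100 u$ ($M{\left(Q,u \right)} = \left(\left(-5\right) \left(-2\right)\right)^{2} u + 4 = 10^{2} u + 4 = 100 u + 4 = 4 + 100 u$)
$\left(-7 + M{\left(-2,v{\left(1 \right)} \right)}\right) t{\left(7 \right)} = \left(-7 + \left(4 + 100 \left(-5\right)\right)\right) \left(-2\right) = \left(-7 + \left(4 - 500\right)\right) \left(-2\right) = \left(-7 - 496\right) \left(-2\right) = \left(-503\right) \left(-2\right) = 1006$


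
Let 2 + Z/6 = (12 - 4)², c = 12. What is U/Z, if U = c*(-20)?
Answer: -20/31 ≈ -0.64516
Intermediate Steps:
Z = 372 (Z = -12 + 6*(12 - 4)² = -12 + 6*8² = -12 + 6*64 = -12 + 384 = 372)
U = -240 (U = 12*(-20) = -240)
U/Z = -240/372 = -240*1/372 = -20/31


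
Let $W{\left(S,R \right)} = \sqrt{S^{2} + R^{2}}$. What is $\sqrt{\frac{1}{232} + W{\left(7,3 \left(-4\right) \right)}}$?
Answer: $\frac{\sqrt{58 + 13456 \sqrt{193}}}{116} \approx 3.7278$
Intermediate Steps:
$W{\left(S,R \right)} = \sqrt{R^{2} + S^{2}}$
$\sqrt{\frac{1}{232} + W{\left(7,3 \left(-4\right) \right)}} = \sqrt{\frac{1}{232} + \sqrt{\left(3 \left(-4\right)\right)^{2} + 7^{2}}} = \sqrt{\frac{1}{232} + \sqrt{\left(-12\right)^{2} + 49}} = \sqrt{\frac{1}{232} + \sqrt{144 + 49}} = \sqrt{\frac{1}{232} + \sqrt{193}}$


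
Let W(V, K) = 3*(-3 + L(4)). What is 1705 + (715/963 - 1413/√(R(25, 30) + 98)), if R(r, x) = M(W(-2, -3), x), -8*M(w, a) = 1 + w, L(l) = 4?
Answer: 1642630/963 - 471*√390/65 ≈ 1562.6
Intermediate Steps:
W(V, K) = 3 (W(V, K) = 3*(-3 + 4) = 3*1 = 3)
M(w, a) = -⅛ - w/8 (M(w, a) = -(1 + w)/8 = -⅛ - w/8)
R(r, x) = -½ (R(r, x) = -⅛ - ⅛*3 = -⅛ - 3/8 = -½)
1705 + (715/963 - 1413/√(R(25, 30) + 98)) = 1705 + (715/963 - 1413/√(-½ + 98)) = 1705 + (715*(1/963) - 1413*√390/195) = 1705 + (715/963 - 1413*√390/195) = 1705 + (715/963 - 471*√390/65) = 1642630/963 - 471*√390/65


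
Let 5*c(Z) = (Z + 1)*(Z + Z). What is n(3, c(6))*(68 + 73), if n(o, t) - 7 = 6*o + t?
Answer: 29469/5 ≈ 5893.8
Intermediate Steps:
c(Z) = 2*Z*(1 + Z)/5 (c(Z) = ((Z + 1)*(Z + Z))/5 = ((1 + Z)*(2*Z))/5 = (2*Z*(1 + Z))/5 = 2*Z*(1 + Z)/5)
n(o, t) = 7 + t + 6*o (n(o, t) = 7 + (6*o + t) = 7 + (t + 6*o) = 7 + t + 6*o)
n(3, c(6))*(68 + 73) = (7 + (2/5)*6*(1 + 6) + 6*3)*(68 + 73) = (7 + (2/5)*6*7 + 18)*141 = (7 + 84/5 + 18)*141 = (209/5)*141 = 29469/5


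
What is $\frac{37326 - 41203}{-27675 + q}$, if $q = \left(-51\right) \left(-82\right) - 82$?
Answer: $\frac{3877}{23575} \approx 0.16445$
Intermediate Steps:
$q = 4100$ ($q = 4182 - 82 = 4100$)
$\frac{37326 - 41203}{-27675 + q} = \frac{37326 - 41203}{-27675 + 4100} = - \frac{3877}{-23575} = \left(-3877\right) \left(- \frac{1}{23575}\right) = \frac{3877}{23575}$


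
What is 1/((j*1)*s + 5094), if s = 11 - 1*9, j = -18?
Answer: 1/5058 ≈ 0.00019771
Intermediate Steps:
s = 2 (s = 11 - 9 = 2)
1/((j*1)*s + 5094) = 1/(-18*1*2 + 5094) = 1/(-18*2 + 5094) = 1/(-36 + 5094) = 1/5058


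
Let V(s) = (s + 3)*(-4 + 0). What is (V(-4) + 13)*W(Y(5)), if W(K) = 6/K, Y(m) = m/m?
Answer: 102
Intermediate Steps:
Y(m) = 1
V(s) = -12 - 4*s (V(s) = (3 + s)*(-4) = -12 - 4*s)
(V(-4) + 13)*W(Y(5)) = ((-12 - 4*(-4)) + 13)*(6/1) = ((-12 + 16) + 13)*(6*1) = (4 + 13)*6 = 17*6 = 102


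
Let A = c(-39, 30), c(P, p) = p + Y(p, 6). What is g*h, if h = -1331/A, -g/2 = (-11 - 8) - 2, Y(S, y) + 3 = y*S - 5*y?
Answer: -18634/59 ≈ -315.83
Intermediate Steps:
Y(S, y) = -3 - 5*y + S*y (Y(S, y) = -3 + (y*S - 5*y) = -3 + (S*y - 5*y) = -3 + (-5*y + S*y) = -3 - 5*y + S*y)
g = 42 (g = -2*((-11 - 8) - 2) = -2*(-19 - 2) = -2*(-21) = 42)
c(P, p) = -33 + 7*p (c(P, p) = p + (-3 - 5*6 + p*6) = p + (-3 - 30 + 6*p) = p + (-33 + 6*p) = -33 + 7*p)
A = 177 (A = -33 + 7*30 = -33 + 210 = 177)
h = -1331/177 ≈ -7.5198
g*h = 42*(-1331/177) = -18634/59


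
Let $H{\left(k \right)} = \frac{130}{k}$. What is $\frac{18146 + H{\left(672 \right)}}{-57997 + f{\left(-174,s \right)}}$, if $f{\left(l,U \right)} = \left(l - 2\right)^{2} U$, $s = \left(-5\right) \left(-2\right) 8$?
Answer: $\frac{6097121}{813147888} \approx 0.0074982$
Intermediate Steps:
$s = 80$ ($s = 10 \cdot 8 = 80$)
$f{\left(l,U \right)} = U \left(-2 + l\right)^{2}$ ($f{\left(l,U \right)} = \left(-2 + l\right)^{2} U = U \left(-2 + l\right)^{2}$)
$\frac{18146 + H{\left(672 \right)}}{-57997 + f{\left(-174,s \right)}} = \frac{18146 + \frac{130}{672}}{-57997 + 80 \left(-2 - 174\right)^{2}} = \frac{18146 + 130 \cdot \frac{1}{672}}{-57997 + 80 \left(-176\right)^{2}} = \frac{18146 + \frac{65}{336}}{-57997 + 80 \cdot 30976} = \frac{6097121}{336 \left(-57997 + 2478080\right)} = \frac{6097121}{336 \cdot 2420083} = \frac{6097121}{336} \cdot \frac{1}{2420083} = \frac{6097121}{813147888}$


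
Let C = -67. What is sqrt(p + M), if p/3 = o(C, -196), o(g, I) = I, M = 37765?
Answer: sqrt(37177) ≈ 192.81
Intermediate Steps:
p = -588 (p = 3*(-196) = -588)
sqrt(p + M) = sqrt(-588 + 37765) = sqrt(37177)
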